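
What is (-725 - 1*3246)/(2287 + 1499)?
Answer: -3971/3786 ≈ -1.0489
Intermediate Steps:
(-725 - 1*3246)/(2287 + 1499) = (-725 - 3246)/3786 = -3971*1/3786 = -3971/3786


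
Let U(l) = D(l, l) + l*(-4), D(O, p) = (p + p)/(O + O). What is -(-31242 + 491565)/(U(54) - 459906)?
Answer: 460323/460121 ≈ 1.0004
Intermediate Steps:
D(O, p) = p/O (D(O, p) = (2*p)/((2*O)) = (2*p)*(1/(2*O)) = p/O)
U(l) = 1 - 4*l (U(l) = l/l + l*(-4) = 1 - 4*l)
-(-31242 + 491565)/(U(54) - 459906) = -(-31242 + 491565)/((1 - 4*54) - 459906) = -460323/((1 - 216) - 459906) = -460323/(-215 - 459906) = -460323/(-460121) = -460323*(-1)/460121 = -1*(-460323/460121) = 460323/460121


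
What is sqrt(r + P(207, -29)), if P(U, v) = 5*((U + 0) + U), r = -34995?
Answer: 5*I*sqrt(1317) ≈ 181.45*I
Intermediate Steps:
P(U, v) = 10*U (P(U, v) = 5*(U + U) = 5*(2*U) = 10*U)
sqrt(r + P(207, -29)) = sqrt(-34995 + 10*207) = sqrt(-34995 + 2070) = sqrt(-32925) = 5*I*sqrt(1317)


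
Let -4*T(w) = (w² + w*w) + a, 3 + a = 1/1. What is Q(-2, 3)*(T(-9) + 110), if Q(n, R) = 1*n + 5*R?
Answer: 910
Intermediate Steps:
a = -2 (a = -3 + 1/1 = -3 + 1 = -2)
Q(n, R) = n + 5*R
T(w) = ½ - w²/2 (T(w) = -((w² + w*w) - 2)/4 = -((w² + w²) - 2)/4 = -(2*w² - 2)/4 = -(-2 + 2*w²)/4 = ½ - w²/2)
Q(-2, 3)*(T(-9) + 110) = (-2 + 5*3)*((½ - ½*(-9)²) + 110) = (-2 + 15)*((½ - ½*81) + 110) = 13*((½ - 81/2) + 110) = 13*(-40 + 110) = 13*70 = 910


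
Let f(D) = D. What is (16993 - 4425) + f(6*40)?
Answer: 12808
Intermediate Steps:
(16993 - 4425) + f(6*40) = (16993 - 4425) + 6*40 = 12568 + 240 = 12808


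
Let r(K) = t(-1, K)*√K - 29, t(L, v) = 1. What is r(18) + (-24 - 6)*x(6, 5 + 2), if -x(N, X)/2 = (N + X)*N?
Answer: 4651 + 3*√2 ≈ 4655.2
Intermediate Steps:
x(N, X) = -2*N*(N + X) (x(N, X) = -2*(N + X)*N = -2*N*(N + X))
r(K) = -29 + √K (r(K) = 1*√K - 29 = √K - 29 = -29 + √K)
r(18) + (-24 - 6)*x(6, 5 + 2) = (-29 + √18) + (-24 - 6)*(-2*6*(6 + (5 + 2))) = (-29 + 3*√2) - (-60)*6*(6 + 7) = (-29 + 3*√2) - (-60)*6*13 = (-29 + 3*√2) - 30*(-156) = (-29 + 3*√2) + 4680 = 4651 + 3*√2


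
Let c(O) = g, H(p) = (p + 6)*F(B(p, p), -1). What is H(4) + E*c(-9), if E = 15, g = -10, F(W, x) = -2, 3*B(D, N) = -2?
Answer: -170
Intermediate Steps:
B(D, N) = -⅔ (B(D, N) = (⅓)*(-2) = -⅔)
H(p) = -12 - 2*p (H(p) = (p + 6)*(-2) = (6 + p)*(-2) = -12 - 2*p)
c(O) = -10
H(4) + E*c(-9) = (-12 - 2*4) + 15*(-10) = (-12 - 8) - 150 = -20 - 150 = -170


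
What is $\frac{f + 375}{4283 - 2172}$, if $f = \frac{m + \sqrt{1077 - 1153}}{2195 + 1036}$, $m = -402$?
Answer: $\frac{403741}{2273547} + \frac{2 i \sqrt{19}}{6820641} \approx 0.17758 + 1.2781 \cdot 10^{-6} i$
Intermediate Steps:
$f = - \frac{134}{1077} + \frac{2 i \sqrt{19}}{3231}$ ($f = \frac{-402 + \sqrt{1077 - 1153}}{2195 + 1036} = \frac{-402 + \sqrt{-76}}{3231} = \left(-402 + 2 i \sqrt{19}\right) \frac{1}{3231} = - \frac{134}{1077} + \frac{2 i \sqrt{19}}{3231} \approx -0.12442 + 0.0026982 i$)
$\frac{f + 375}{4283 - 2172} = \frac{\left(- \frac{134}{1077} + \frac{2 i \sqrt{19}}{3231}\right) + 375}{4283 - 2172} = \frac{\frac{403741}{1077} + \frac{2 i \sqrt{19}}{3231}}{4283 - 2172} = \frac{\frac{403741}{1077} + \frac{2 i \sqrt{19}}{3231}}{2111} = \left(\frac{403741}{1077} + \frac{2 i \sqrt{19}}{3231}\right) \frac{1}{2111} = \frac{403741}{2273547} + \frac{2 i \sqrt{19}}{6820641}$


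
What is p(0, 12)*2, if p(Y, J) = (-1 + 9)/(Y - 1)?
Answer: -16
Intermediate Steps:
p(Y, J) = 8/(-1 + Y)
p(0, 12)*2 = (8/(-1 + 0))*2 = (8/(-1))*2 = (8*(-1))*2 = -8*2 = -16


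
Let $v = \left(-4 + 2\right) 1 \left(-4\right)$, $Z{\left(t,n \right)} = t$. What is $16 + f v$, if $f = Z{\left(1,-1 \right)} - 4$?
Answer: $-8$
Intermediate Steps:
$v = 8$ ($v = \left(-2\right) 1 \left(-4\right) = \left(-2\right) \left(-4\right) = 8$)
$f = -3$ ($f = 1 - 4 = -3$)
$16 + f v = 16 - 24 = -8$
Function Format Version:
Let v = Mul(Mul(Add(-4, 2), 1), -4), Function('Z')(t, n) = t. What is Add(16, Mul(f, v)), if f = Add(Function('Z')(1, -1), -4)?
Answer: -8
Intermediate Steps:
v = 8 (v = Mul(Mul(-2, 1), -4) = Mul(-2, -4) = 8)
f = -3 (f = Add(1, -4) = -3)
Add(16, Mul(f, v)) = Add(16, Mul(-3, 8)) = Add(16, -24) = -8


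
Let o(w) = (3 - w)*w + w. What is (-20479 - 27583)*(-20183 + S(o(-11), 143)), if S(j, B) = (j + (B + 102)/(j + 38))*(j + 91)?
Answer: 47794823342/127 ≈ 3.7634e+8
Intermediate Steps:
o(w) = w + w*(3 - w) (o(w) = w*(3 - w) + w = w + w*(3 - w))
S(j, B) = (91 + j)*(j + (102 + B)/(38 + j)) (S(j, B) = (j + (102 + B)/(38 + j))*(91 + j) = (91 + j)*(j + (102 + B)/(38 + j)))
(-20479 - 27583)*(-20183 + S(o(-11), 143)) = (-20479 - 27583)*(-20183 + (9282 + (-11*(4 - 1*(-11)))³ + 91*143 + 129*(-11*(4 - 1*(-11)))² + 3560*(-11*(4 - 1*(-11))) + 143*(-11*(4 - 1*(-11))))/(38 - 11*(4 - 1*(-11)))) = -48062*(-20183 + (9282 + (-11*(4 + 11))³ + 13013 + 129*(-11*(4 + 11))² + 3560*(-11*(4 + 11)) + 143*(-11*(4 + 11)))/(38 - 11*(4 + 11))) = -48062*(-20183 + (9282 + (-11*15)³ + 13013 + 129*(-11*15)² + 3560*(-11*15) + 143*(-11*15))/(38 - 11*15)) = -48062*(-20183 + (9282 + (-165)³ + 13013 + 129*(-165)² + 3560*(-165) + 143*(-165))/(38 - 165)) = -48062*(-20183 + (9282 - 4492125 + 13013 + 129*27225 - 587400 - 23595)/(-127)) = -48062*(-20183 - (9282 - 4492125 + 13013 + 3512025 - 587400 - 23595)/127) = -48062*(-20183 - 1/127*(-1568800)) = -48062*(-20183 + 1568800/127) = -48062*(-994441/127) = 47794823342/127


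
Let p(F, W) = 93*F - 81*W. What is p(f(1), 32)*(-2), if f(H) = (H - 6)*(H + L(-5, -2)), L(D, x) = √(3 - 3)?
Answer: 6114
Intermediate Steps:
L(D, x) = 0 (L(D, x) = √0 = 0)
f(H) = H*(-6 + H) (f(H) = (H - 6)*(H + 0) = (-6 + H)*H = H*(-6 + H))
p(F, W) = -81*W + 93*F
p(f(1), 32)*(-2) = (-81*32 + 93*(1*(-6 + 1)))*(-2) = (-2592 + 93*(1*(-5)))*(-2) = (-2592 + 93*(-5))*(-2) = (-2592 - 465)*(-2) = -3057*(-2) = 6114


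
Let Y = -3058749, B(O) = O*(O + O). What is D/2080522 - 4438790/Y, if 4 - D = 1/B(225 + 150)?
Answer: 288594140105160139/198868580843062500 ≈ 1.4512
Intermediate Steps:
B(O) = 2*O**2 (B(O) = O*(2*O) = 2*O**2)
D = 1124999/281250 (D = 4 - 1/(2*(225 + 150)**2) = 4 - 1/(2*375**2) = 4 - 1/(2*140625) = 4 - 1/281250 = 1124999/281250 ≈ 4.0000)
D/2080522 - 4438790/Y = (1124999/281250)/2080522 - 4438790/(-3058749) = (1124999/281250)*(1/2080522) - 4438790*(-1/3058749) = 1124999/585146812500 + 4438790/3058749 = 288594140105160139/198868580843062500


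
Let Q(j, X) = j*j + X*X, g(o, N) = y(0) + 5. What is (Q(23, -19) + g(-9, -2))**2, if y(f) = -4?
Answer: 793881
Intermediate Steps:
g(o, N) = 1 (g(o, N) = -4 + 5 = 1)
Q(j, X) = X**2 + j**2 (Q(j, X) = j**2 + X**2 = X**2 + j**2)
(Q(23, -19) + g(-9, -2))**2 = (((-19)**2 + 23**2) + 1)**2 = ((361 + 529) + 1)**2 = (890 + 1)**2 = 891**2 = 793881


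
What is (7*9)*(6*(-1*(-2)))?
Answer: 756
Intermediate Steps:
(7*9)*(6*(-1*(-2))) = 63*(6*2) = 63*12 = 756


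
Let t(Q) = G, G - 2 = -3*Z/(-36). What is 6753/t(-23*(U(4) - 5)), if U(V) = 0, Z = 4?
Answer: 20259/7 ≈ 2894.1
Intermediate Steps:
G = 7/3 (G = 2 - 3*4/(-36) = 2 - 12*(-1/36) = 2 + 1/3 = 7/3 ≈ 2.3333)
t(Q) = 7/3
6753/t(-23*(U(4) - 5)) = 6753/(7/3) = 6753*(3/7) = 20259/7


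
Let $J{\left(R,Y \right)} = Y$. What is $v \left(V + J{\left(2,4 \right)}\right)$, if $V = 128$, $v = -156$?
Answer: $-20592$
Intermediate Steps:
$v \left(V + J{\left(2,4 \right)}\right) = - 156 \left(128 + 4\right) = \left(-156\right) 132 = -20592$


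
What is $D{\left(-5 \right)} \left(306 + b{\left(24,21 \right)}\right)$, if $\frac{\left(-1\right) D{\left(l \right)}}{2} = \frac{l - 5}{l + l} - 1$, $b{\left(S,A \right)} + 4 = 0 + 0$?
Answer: $0$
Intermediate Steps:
$b{\left(S,A \right)} = -4$ ($b{\left(S,A \right)} = -4 + \left(0 + 0\right) = -4 + 0 = -4$)
$D{\left(l \right)} = 2 - \frac{-5 + l}{l}$ ($D{\left(l \right)} = - 2 \left(\frac{l - 5}{l + l} - 1\right) = - 2 \left(\frac{-5 + l}{2 l} - 1\right) = - 2 \left(-1 + \frac{-5 + l}{2 l}\right) = 2 - \frac{-5 + l}{l}$)
$D{\left(-5 \right)} \left(306 + b{\left(24,21 \right)}\right) = \frac{5 - 5}{-5} \left(306 - 4\right) = \left(- \frac{1}{5}\right) 0 \cdot 302 = 0 \cdot 302 = 0$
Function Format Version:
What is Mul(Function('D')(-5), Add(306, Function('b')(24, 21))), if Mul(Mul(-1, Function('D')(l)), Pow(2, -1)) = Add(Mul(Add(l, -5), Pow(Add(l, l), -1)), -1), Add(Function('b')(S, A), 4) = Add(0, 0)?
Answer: 0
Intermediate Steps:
Function('b')(S, A) = -4 (Function('b')(S, A) = Add(-4, Add(0, 0)) = Add(-4, 0) = -4)
Function('D')(l) = Add(2, Mul(-1, Pow(l, -1), Add(-5, l))) (Function('D')(l) = Mul(-2, Add(Mul(Add(l, -5), Pow(Add(l, l), -1)), -1)) = Mul(-2, Add(Mul(Add(-5, l), Pow(Mul(2, l), -1)), -1)) = Mul(-2, Add(Mul(Add(-5, l), Mul(Rational(1, 2), Pow(l, -1))), -1)) = Mul(-2, Add(Mul(Rational(1, 2), Pow(l, -1), Add(-5, l)), -1)) = Mul(-2, Add(-1, Mul(Rational(1, 2), Pow(l, -1), Add(-5, l)))) = Add(2, Mul(-1, Pow(l, -1), Add(-5, l))))
Mul(Function('D')(-5), Add(306, Function('b')(24, 21))) = Mul(Mul(Pow(-5, -1), Add(5, -5)), Add(306, -4)) = Mul(Mul(Rational(-1, 5), 0), 302) = Mul(0, 302) = 0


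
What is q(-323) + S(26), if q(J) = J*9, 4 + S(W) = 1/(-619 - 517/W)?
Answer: -48354647/16611 ≈ -2911.0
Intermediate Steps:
S(W) = -4 + 1/(-619 - 517/W)
q(J) = 9*J
q(-323) + S(26) = 9*(-323) + (-2068 - 2477*26)/(517 + 619*26) = -2907 + (-2068 - 64402)/(517 + 16094) = -2907 - 66470/16611 = -48354647/16611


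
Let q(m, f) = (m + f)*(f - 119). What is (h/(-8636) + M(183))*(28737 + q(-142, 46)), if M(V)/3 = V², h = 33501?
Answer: 31012344520695/8636 ≈ 3.5911e+9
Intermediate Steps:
M(V) = 3*V²
q(m, f) = (-119 + f)*(f + m) (q(m, f) = (f + m)*(-119 + f) = (-119 + f)*(f + m))
(h/(-8636) + M(183))*(28737 + q(-142, 46)) = (33501/(-8636) + 3*183²)*(28737 + (46² - 119*46 - 119*(-142) + 46*(-142))) = (33501*(-1/8636) + 3*33489)*(28737 + (2116 - 5474 + 16898 - 6532)) = (-33501/8636 + 100467)*(28737 + 7008) = (867599511/8636)*35745 = 31012344520695/8636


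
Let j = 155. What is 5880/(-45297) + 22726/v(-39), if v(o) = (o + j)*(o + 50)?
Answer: 2211941/125106 ≈ 17.681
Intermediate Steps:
v(o) = (50 + o)*(155 + o) (v(o) = (o + 155)*(o + 50) = (155 + o)*(50 + o) = (50 + o)*(155 + o))
5880/(-45297) + 22726/v(-39) = 5880/(-45297) + 22726/(7750 + (-39)² + 205*(-39)) = 5880*(-1/45297) + 22726/(7750 + 1521 - 7995) = -280/2157 + 22726/1276 = -280/2157 + 22726*(1/1276) = -280/2157 + 1033/58 = 2211941/125106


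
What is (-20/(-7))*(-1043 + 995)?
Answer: -960/7 ≈ -137.14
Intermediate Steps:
(-20/(-7))*(-1043 + 995) = -20*(-1)/7*(-48) = -2*(-10/7)*(-48) = (20/7)*(-48) = -960/7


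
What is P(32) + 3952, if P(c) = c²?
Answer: 4976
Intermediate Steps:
P(32) + 3952 = 32² + 3952 = 1024 + 3952 = 4976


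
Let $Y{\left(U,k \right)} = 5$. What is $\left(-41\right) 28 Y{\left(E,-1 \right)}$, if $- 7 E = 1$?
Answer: $-5740$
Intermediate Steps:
$E = - \frac{1}{7}$ ($E = \left(- \frac{1}{7}\right) 1 = - \frac{1}{7} \approx -0.14286$)
$\left(-41\right) 28 Y{\left(E,-1 \right)} = \left(-41\right) 28 \cdot 5 = \left(-1148\right) 5 = -5740$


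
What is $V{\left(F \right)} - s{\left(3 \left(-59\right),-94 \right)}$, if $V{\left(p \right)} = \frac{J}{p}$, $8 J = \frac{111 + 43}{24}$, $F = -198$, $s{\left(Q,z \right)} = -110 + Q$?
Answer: $\frac{495929}{1728} \approx 287.0$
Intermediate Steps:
$J = \frac{77}{96}$ ($J = \frac{\left(111 + 43\right) \frac{1}{24}}{8} = \frac{154 \cdot \frac{1}{24}}{8} = \frac{1}{8} \cdot \frac{77}{12} = \frac{77}{96} \approx 0.80208$)
$V{\left(p \right)} = \frac{77}{96 p}$
$V{\left(F \right)} - s{\left(3 \left(-59\right),-94 \right)} = \frac{77}{96 \left(-198\right)} - \left(-110 + 3 \left(-59\right)\right) = \frac{77}{96} \left(- \frac{1}{198}\right) - \left(-110 - 177\right) = - \frac{7}{1728} - -287 = - \frac{7}{1728} + 287 = \frac{495929}{1728}$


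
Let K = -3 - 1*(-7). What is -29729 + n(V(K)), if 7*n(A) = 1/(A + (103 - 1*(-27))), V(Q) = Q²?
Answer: -30383037/1022 ≈ -29729.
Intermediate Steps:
K = 4 (K = -3 + 7 = 4)
n(A) = 1/(7*(130 + A)) (n(A) = 1/(7*(A + (103 - 1*(-27)))) = 1/(7*(A + (103 + 27))) = 1/(7*(A + 130)) = 1/(7*(130 + A)))
-29729 + n(V(K)) = -29729 + 1/(7*(130 + 4²)) = -29729 + 1/(7*(130 + 16)) = -29729 + (⅐)/146 = -29729 + (⅐)*(1/146) = -29729 + 1/1022 = -30383037/1022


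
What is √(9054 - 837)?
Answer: 3*√913 ≈ 90.648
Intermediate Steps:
√(9054 - 837) = √8217 = 3*√913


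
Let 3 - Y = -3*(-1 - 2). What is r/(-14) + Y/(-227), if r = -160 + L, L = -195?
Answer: 80669/3178 ≈ 25.384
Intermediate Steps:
Y = -6 (Y = 3 - (-3)*(-1 - 2) = 3 - (-3)*(-3) = 3 - 1*9 = 3 - 9 = -6)
r = -355 (r = -160 - 195 = -355)
r/(-14) + Y/(-227) = -355/(-14) - 6/(-227) = -355*(-1/14) - 6*(-1/227) = 355/14 + 6/227 = 80669/3178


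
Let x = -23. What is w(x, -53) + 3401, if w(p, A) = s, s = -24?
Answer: 3377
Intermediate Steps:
w(p, A) = -24
w(x, -53) + 3401 = -24 + 3401 = 3377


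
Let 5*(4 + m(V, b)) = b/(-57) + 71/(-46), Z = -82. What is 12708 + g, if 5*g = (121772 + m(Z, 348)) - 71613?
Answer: 99368093/4370 ≈ 22739.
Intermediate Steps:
m(V, b) = -991/230 - b/285 (m(V, b) = -4 + (b/(-57) + 71/(-46))/5 = -4 + (b*(-1/57) + 71*(-1/46))/5 = -4 + (-b/57 - 71/46)/5 = -4 + (-71/46 - b/57)/5 = -4 + (-71/230 - b/285) = -991/230 - b/285)
g = 43834133/4370 (g = ((121772 + (-991/230 - 1/285*348)) - 71613)/5 = ((121772 + (-991/230 - 116/95)) - 71613)/5 = ((121772 - 4833/874) - 71613)/5 = (106423895/874 - 71613)/5 = (⅕)*(43834133/874) = 43834133/4370 ≈ 10031.)
12708 + g = 12708 + 43834133/4370 = 99368093/4370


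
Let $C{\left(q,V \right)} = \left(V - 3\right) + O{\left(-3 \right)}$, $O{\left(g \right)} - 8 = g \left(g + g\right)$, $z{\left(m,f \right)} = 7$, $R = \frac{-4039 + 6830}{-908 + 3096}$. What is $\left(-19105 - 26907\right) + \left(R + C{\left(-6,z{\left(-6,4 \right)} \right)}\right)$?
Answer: $- \frac{100605825}{2188} \approx -45981.0$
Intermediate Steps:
$R = \frac{2791}{2188} \approx 1.2756$
$O{\left(g \right)} = 8 + 2 g^{2}$ ($O{\left(g \right)} = 8 + g \left(g + g\right) = 8 + g 2 g = 8 + 2 g^{2}$)
$C{\left(q,V \right)} = 23 + V$ ($C{\left(q,V \right)} = \left(V - 3\right) + \left(8 + 2 \left(-3\right)^{2}\right) = \left(-3 + V\right) + \left(8 + 2 \cdot 9\right) = \left(-3 + V\right) + \left(8 + 18\right) = \left(-3 + V\right) + 26 = 23 + V$)
$\left(-19105 - 26907\right) + \left(R + C{\left(-6,z{\left(-6,4 \right)} \right)}\right) = \left(-19105 - 26907\right) + \left(\frac{2791}{2188} + \left(23 + 7\right)\right) = -46012 + \left(\frac{2791}{2188} + 30\right) = -46012 + \frac{68431}{2188} = - \frac{100605825}{2188}$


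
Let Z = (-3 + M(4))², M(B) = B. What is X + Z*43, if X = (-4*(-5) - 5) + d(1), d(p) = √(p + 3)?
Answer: 60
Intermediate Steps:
d(p) = √(3 + p)
Z = 1 (Z = (-3 + 4)² = 1² = 1)
X = 17 (X = (-4*(-5) - 5) + √(3 + 1) = (20 - 5) + √4 = 15 + 2 = 17)
X + Z*43 = 17 + 1*43 = 17 + 43 = 60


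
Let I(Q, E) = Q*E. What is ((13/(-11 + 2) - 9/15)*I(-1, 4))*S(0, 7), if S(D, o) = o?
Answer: 2576/45 ≈ 57.244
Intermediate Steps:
I(Q, E) = E*Q
((13/(-11 + 2) - 9/15)*I(-1, 4))*S(0, 7) = ((13/(-11 + 2) - 9/15)*(4*(-1)))*7 = ((13/(-9) - 9*1/15)*(-4))*7 = ((13*(-1/9) - 3/5)*(-4))*7 = ((-13/9 - 3/5)*(-4))*7 = -92/45*(-4)*7 = (368/45)*7 = 2576/45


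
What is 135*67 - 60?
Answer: 8985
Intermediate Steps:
135*67 - 60 = 9045 - 60 = 8985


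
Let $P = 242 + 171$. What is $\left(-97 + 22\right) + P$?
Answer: $338$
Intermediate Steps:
$P = 413$
$\left(-97 + 22\right) + P = \left(-97 + 22\right) + 413 = -75 + 413 = 338$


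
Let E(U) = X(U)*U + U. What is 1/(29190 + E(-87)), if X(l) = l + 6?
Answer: 1/36150 ≈ 2.7663e-5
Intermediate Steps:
X(l) = 6 + l
E(U) = U + U*(6 + U) (E(U) = (6 + U)*U + U = U*(6 + U) + U = U + U*(6 + U))
1/(29190 + E(-87)) = 1/(29190 - 87*(7 - 87)) = 1/(29190 - 87*(-80)) = 1/(29190 + 6960) = 1/36150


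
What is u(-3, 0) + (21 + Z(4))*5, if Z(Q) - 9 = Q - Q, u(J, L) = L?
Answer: 150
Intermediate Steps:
Z(Q) = 9 (Z(Q) = 9 + (Q - Q) = 9 + 0 = 9)
u(-3, 0) + (21 + Z(4))*5 = 0 + (21 + 9)*5 = 0 + 30*5 = 0 + 150 = 150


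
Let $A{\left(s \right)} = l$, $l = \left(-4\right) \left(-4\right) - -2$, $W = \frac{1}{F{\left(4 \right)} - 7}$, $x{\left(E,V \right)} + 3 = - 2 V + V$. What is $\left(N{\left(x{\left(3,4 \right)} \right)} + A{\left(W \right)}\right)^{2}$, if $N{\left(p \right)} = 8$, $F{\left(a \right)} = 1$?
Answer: $676$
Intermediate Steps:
$x{\left(E,V \right)} = -3 - V$ ($x{\left(E,V \right)} = -3 + \left(- 2 V + V\right) = -3 - V$)
$W = - \frac{1}{6}$ ($W = \frac{1}{1 - 7} = \frac{1}{-6} = - \frac{1}{6} \approx -0.16667$)
$l = 18$ ($l = 16 + 2 = 18$)
$A{\left(s \right)} = 18$
$\left(N{\left(x{\left(3,4 \right)} \right)} + A{\left(W \right)}\right)^{2} = \left(8 + 18\right)^{2} = 26^{2} = 676$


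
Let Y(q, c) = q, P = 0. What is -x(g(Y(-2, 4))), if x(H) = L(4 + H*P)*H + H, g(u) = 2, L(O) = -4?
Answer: 6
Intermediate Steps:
x(H) = -3*H (x(H) = -4*H + H = -3*H)
-x(g(Y(-2, 4))) = -(-3)*2 = -1*(-6) = 6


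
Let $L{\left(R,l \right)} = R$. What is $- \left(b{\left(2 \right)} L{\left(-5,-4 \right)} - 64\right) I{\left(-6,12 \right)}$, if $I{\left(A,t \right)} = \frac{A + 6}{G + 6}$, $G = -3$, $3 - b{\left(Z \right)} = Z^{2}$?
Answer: $0$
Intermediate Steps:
$b{\left(Z \right)} = 3 - Z^{2}$
$I{\left(A,t \right)} = 2 + \frac{A}{3}$ ($I{\left(A,t \right)} = \frac{A + 6}{-3 + 6} = \frac{6 + A}{3} = \left(6 + A\right) \frac{1}{3} = 2 + \frac{A}{3}$)
$- \left(b{\left(2 \right)} L{\left(-5,-4 \right)} - 64\right) I{\left(-6,12 \right)} = - \left(\left(3 - 2^{2}\right) \left(-5\right) - 64\right) \left(2 + \frac{1}{3} \left(-6\right)\right) = - \left(\left(3 - 4\right) \left(-5\right) - 64\right) \left(2 - 2\right) = - \left(\left(3 - 4\right) \left(-5\right) - 64\right) 0 = - \left(\left(-1\right) \left(-5\right) - 64\right) 0 = - \left(5 - 64\right) 0 = - \left(-59\right) 0 = \left(-1\right) 0 = 0$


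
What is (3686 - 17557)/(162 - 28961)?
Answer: 13871/28799 ≈ 0.48165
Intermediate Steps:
(3686 - 17557)/(162 - 28961) = -13871/(-28799) = -13871*(-1/28799) = 13871/28799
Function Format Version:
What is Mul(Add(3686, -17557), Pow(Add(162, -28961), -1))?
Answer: Rational(13871, 28799) ≈ 0.48165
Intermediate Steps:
Mul(Add(3686, -17557), Pow(Add(162, -28961), -1)) = Mul(-13871, Pow(-28799, -1)) = Mul(-13871, Rational(-1, 28799)) = Rational(13871, 28799)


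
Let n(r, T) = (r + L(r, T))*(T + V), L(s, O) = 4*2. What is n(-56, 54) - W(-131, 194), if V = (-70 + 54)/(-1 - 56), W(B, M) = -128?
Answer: -47072/19 ≈ -2477.5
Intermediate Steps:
L(s, O) = 8
V = 16/57 (V = -16/(-57) = -16*(-1/57) = 16/57 ≈ 0.28070)
n(r, T) = (8 + r)*(16/57 + T) (n(r, T) = (r + 8)*(T + 16/57) = (8 + r)*(16/57 + T))
n(-56, 54) - W(-131, 194) = (128/57 + 8*54 + (16/57)*(-56) + 54*(-56)) - 1*(-128) = (128/57 + 432 - 896/57 - 3024) + 128 = -49504/19 + 128 = -47072/19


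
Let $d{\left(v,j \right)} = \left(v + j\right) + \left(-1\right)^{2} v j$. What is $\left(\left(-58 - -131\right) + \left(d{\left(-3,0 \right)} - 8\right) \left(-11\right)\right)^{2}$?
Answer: $37636$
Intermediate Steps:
$d{\left(v,j \right)} = j + v + j v$ ($d{\left(v,j \right)} = \left(j + v\right) + 1 j v = \left(j + v\right) + j v = j + v + j v$)
$\left(\left(-58 - -131\right) + \left(d{\left(-3,0 \right)} - 8\right) \left(-11\right)\right)^{2} = \left(\left(-58 - -131\right) + \left(\left(0 - 3 + 0 \left(-3\right)\right) - 8\right) \left(-11\right)\right)^{2} = \left(\left(-58 + 131\right) + \left(\left(0 - 3 + 0\right) - 8\right) \left(-11\right)\right)^{2} = \left(73 + \left(-3 - 8\right) \left(-11\right)\right)^{2} = \left(73 - -121\right)^{2} = \left(73 + 121\right)^{2} = 194^{2} = 37636$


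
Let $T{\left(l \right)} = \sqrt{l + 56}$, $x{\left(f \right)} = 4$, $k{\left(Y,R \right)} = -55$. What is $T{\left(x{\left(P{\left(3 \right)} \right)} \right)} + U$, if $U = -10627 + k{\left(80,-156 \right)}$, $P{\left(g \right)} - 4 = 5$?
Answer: $-10682 + 2 \sqrt{15} \approx -10674.0$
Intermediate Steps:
$P{\left(g \right)} = 9$ ($P{\left(g \right)} = 4 + 5 = 9$)
$T{\left(l \right)} = \sqrt{56 + l}$
$U = -10682$ ($U = -10627 - 55 = -10682$)
$T{\left(x{\left(P{\left(3 \right)} \right)} \right)} + U = \sqrt{56 + 4} - 10682 = \sqrt{60} - 10682 = 2 \sqrt{15} - 10682 = -10682 + 2 \sqrt{15}$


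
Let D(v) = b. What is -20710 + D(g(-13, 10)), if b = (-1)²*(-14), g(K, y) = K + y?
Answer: -20724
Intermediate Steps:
b = -14 (b = 1*(-14) = -14)
D(v) = -14
-20710 + D(g(-13, 10)) = -20710 - 14 = -20724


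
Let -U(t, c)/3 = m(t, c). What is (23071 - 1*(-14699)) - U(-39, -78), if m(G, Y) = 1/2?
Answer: 75543/2 ≈ 37772.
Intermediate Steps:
m(G, Y) = ½
U(t, c) = -3/2 (U(t, c) = -3*½ = -3/2)
(23071 - 1*(-14699)) - U(-39, -78) = (23071 - 1*(-14699)) - 1*(-3/2) = (23071 + 14699) + 3/2 = 37770 + 3/2 = 75543/2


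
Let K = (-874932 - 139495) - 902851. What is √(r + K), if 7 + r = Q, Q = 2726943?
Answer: 3*√89962 ≈ 899.81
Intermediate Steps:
r = 2726936 (r = -7 + 2726943 = 2726936)
K = -1917278 (K = -1014427 - 902851 = -1917278)
√(r + K) = √(2726936 - 1917278) = √809658 = 3*√89962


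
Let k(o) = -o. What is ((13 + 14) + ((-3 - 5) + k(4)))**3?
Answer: 3375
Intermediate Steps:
((13 + 14) + ((-3 - 5) + k(4)))**3 = ((13 + 14) + ((-3 - 5) - 1*4))**3 = (27 + (-8 - 4))**3 = (27 - 12)**3 = 15**3 = 3375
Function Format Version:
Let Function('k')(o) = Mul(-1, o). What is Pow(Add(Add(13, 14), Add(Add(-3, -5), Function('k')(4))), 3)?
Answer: 3375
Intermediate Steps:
Pow(Add(Add(13, 14), Add(Add(-3, -5), Function('k')(4))), 3) = Pow(Add(Add(13, 14), Add(Add(-3, -5), Mul(-1, 4))), 3) = Pow(Add(27, Add(-8, -4)), 3) = Pow(Add(27, -12), 3) = Pow(15, 3) = 3375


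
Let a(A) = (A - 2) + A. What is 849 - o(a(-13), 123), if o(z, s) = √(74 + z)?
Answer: 849 - √46 ≈ 842.22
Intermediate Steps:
a(A) = -2 + 2*A (a(A) = (-2 + A) + A = -2 + 2*A)
849 - o(a(-13), 123) = 849 - √(74 + (-2 + 2*(-13))) = 849 - √(74 + (-2 - 26)) = 849 - √(74 - 28) = 849 - √46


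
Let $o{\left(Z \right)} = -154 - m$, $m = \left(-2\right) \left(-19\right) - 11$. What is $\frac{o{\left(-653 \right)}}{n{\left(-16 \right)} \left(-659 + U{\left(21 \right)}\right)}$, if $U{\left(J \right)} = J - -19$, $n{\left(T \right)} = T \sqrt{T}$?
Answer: $\frac{181 i}{39616} \approx 0.0045689 i$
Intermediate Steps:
$m = 27$ ($m = 38 - 11 = 27$)
$n{\left(T \right)} = T^{\frac{3}{2}}$
$U{\left(J \right)} = 19 + J$ ($U{\left(J \right)} = J + 19 = 19 + J$)
$o{\left(Z \right)} = -181$ ($o{\left(Z \right)} = -154 - 27 = -181$)
$\frac{o{\left(-653 \right)}}{n{\left(-16 \right)} \left(-659 + U{\left(21 \right)}\right)} = - \frac{181}{\left(-16\right)^{\frac{3}{2}} \left(-659 + \left(19 + 21\right)\right)} = - \frac{181}{- 64 i \left(-659 + 40\right)} = - \frac{181}{- 64 i \left(-619\right)} = - \frac{181}{39616 i} = - 181 \left(- \frac{i}{39616}\right) = \frac{181 i}{39616}$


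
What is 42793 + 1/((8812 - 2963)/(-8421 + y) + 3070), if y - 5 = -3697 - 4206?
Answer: 2143650348752/50093481 ≈ 42793.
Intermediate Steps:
y = -7898 (y = 5 + (-3697 - 4206) = 5 - 7903 = -7898)
42793 + 1/((8812 - 2963)/(-8421 + y) + 3070) = 42793 + 1/((8812 - 2963)/(-8421 - 7898) + 3070) = 42793 + 1/(5849/(-16319) + 3070) = 42793 + 1/(5849*(-1/16319) + 3070) = 42793 + 1/(-5849/16319 + 3070) = 42793 + 1/(50093481/16319) = 42793 + 16319/50093481 = 2143650348752/50093481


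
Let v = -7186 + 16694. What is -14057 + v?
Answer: -4549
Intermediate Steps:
v = 9508
-14057 + v = -14057 + 9508 = -4549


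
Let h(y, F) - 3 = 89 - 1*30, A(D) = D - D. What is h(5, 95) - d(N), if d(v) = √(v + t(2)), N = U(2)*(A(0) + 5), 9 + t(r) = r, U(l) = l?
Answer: 62 - √3 ≈ 60.268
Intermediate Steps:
A(D) = 0
t(r) = -9 + r
h(y, F) = 62 (h(y, F) = 3 + (89 - 1*30) = 3 + (89 - 30) = 3 + 59 = 62)
N = 10 (N = 2*(0 + 5) = 2*5 = 10)
d(v) = √(-7 + v) (d(v) = √(v + (-9 + 2)) = √(v - 7) = √(-7 + v))
h(5, 95) - d(N) = 62 - √(-7 + 10) = 62 - √3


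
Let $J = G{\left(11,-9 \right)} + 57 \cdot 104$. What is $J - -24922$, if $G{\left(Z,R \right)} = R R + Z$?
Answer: $30942$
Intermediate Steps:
$G{\left(Z,R \right)} = Z + R^{2}$ ($G{\left(Z,R \right)} = R^{2} + Z = Z + R^{2}$)
$J = 6020$ ($J = \left(11 + \left(-9\right)^{2}\right) + 57 \cdot 104 = \left(11 + 81\right) + 5928 = 92 + 5928 = 6020$)
$J - -24922 = 6020 - -24922 = 6020 + 24922 = 30942$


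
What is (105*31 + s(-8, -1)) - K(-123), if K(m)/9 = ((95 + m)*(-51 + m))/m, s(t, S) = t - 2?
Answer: 147661/41 ≈ 3601.5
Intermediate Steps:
s(t, S) = -2 + t
K(m) = 9*(-51 + m)*(95 + m)/m (K(m) = 9*(((95 + m)*(-51 + m))/m) = 9*(((-51 + m)*(95 + m))/m) = 9*((-51 + m)*(95 + m)/m) = 9*(-51 + m)*(95 + m)/m)
(105*31 + s(-8, -1)) - K(-123) = (105*31 + (-2 - 8)) - (396 - 43605/(-123) + 9*(-123)) = (3255 - 10) - (396 - 43605*(-1/123) - 1107) = 3245 - (396 + 14535/41 - 1107) = 3245 - 1*(-14616/41) = 3245 + 14616/41 = 147661/41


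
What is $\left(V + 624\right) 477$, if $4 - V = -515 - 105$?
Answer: $595296$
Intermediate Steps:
$V = 624$ ($V = 4 - \left(-515 - 105\right) = 4 - -620 = 4 + 620 = 624$)
$\left(V + 624\right) 477 = \left(624 + 624\right) 477 = 1248 \cdot 477 = 595296$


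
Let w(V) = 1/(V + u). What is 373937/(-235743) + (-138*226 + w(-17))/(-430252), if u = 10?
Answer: -1074743290337/710002280652 ≈ -1.5137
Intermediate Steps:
w(V) = 1/(10 + V) (w(V) = 1/(V + 10) = 1/(10 + V))
373937/(-235743) + (-138*226 + w(-17))/(-430252) = 373937/(-235743) + (-138*226 + 1/(10 - 17))/(-430252) = 373937*(-1/235743) + (-31188 + 1/(-7))*(-1/430252) = -373937/235743 + (-31188 - ⅐)*(-1/430252) = -373937/235743 - 218317/7*(-1/430252) = -373937/235743 + 218317/3011764 = -1074743290337/710002280652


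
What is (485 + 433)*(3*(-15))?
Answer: -41310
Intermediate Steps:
(485 + 433)*(3*(-15)) = 918*(-45) = -41310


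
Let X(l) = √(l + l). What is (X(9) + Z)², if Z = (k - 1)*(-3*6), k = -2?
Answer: 2934 + 324*√2 ≈ 3392.2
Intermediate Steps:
X(l) = √2*√l (X(l) = √(2*l) = √2*√l)
Z = 54 (Z = (-2 - 1)*(-3*6) = -3*(-18) = 54)
(X(9) + Z)² = (√2*√9 + 54)² = (√2*3 + 54)² = (3*√2 + 54)² = (54 + 3*√2)²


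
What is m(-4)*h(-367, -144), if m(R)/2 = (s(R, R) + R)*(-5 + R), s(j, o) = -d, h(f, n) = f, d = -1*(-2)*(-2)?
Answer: 0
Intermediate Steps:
d = -4 (d = 2*(-2) = -4)
s(j, o) = 4 (s(j, o) = -1*(-4) = 4)
m(R) = 2*(-5 + R)*(4 + R) (m(R) = 2*((4 + R)*(-5 + R)) = 2*((-5 + R)*(4 + R)) = 2*(-5 + R)*(4 + R))
m(-4)*h(-367, -144) = (-40 - 2*(-4) + 2*(-4)²)*(-367) = (-40 + 8 + 2*16)*(-367) = (-40 + 8 + 32)*(-367) = 0*(-367) = 0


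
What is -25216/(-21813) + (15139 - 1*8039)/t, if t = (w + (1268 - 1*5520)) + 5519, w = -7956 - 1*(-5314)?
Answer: -437092/109065 ≈ -4.0076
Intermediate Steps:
w = -2642 (w = -7956 + 5314 = -2642)
t = -1375 (t = (-2642 + (1268 - 1*5520)) + 5519 = (-2642 + (1268 - 5520)) + 5519 = (-2642 - 4252) + 5519 = -6894 + 5519 = -1375)
-25216/(-21813) + (15139 - 1*8039)/t = -25216/(-21813) + (15139 - 1*8039)/(-1375) = -25216*(-1/21813) + (15139 - 8039)*(-1/1375) = 25216/21813 + 7100*(-1/1375) = 25216/21813 - 284/55 = -437092/109065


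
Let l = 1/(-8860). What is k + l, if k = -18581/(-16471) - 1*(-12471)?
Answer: 1820095802449/145933060 ≈ 12472.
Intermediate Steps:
k = 205428422/16471 (k = -18581*(-1/16471) + 12471 = 18581/16471 + 12471 = 205428422/16471 ≈ 12472.)
l = -1/8860 ≈ -0.00011287
k + l = 205428422/16471 - 1/8860 = 1820095802449/145933060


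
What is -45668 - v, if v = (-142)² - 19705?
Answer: -46127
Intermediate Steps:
v = 459 (v = 20164 - 19705 = 459)
-45668 - v = -45668 - 1*459 = -45668 - 459 = -46127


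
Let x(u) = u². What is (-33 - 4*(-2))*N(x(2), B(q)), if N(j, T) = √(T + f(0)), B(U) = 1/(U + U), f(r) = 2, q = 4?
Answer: -25*√34/4 ≈ -36.443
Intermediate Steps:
B(U) = 1/(2*U)
N(j, T) = √(2 + T) (N(j, T) = √(T + 2) = √(2 + T))
(-33 - 4*(-2))*N(x(2), B(q)) = (-33 - 4*(-2))*√(2 + (½)/4) = (-33 + 8)*√(2 + (½)*(¼)) = -25*√(2 + ⅛) = -25*√34/4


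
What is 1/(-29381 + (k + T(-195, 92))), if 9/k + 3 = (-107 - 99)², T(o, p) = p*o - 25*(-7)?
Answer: -42433/2000546209 ≈ -2.1211e-5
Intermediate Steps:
T(o, p) = 175 + o*p (T(o, p) = o*p + 175 = 175 + o*p)
k = 9/42433 (k = 9/(-3 + (-107 - 99)²) = 9/(-3 + (-206)²) = 9/(-3 + 42436) = 9/42433 ≈ 0.00021210)
1/(-29381 + (k + T(-195, 92))) = 1/(-29381 + (9/42433 + (175 - 195*92))) = 1/(-29381 + (9/42433 + (175 - 17940))) = 1/(-29381 + (9/42433 - 17765)) = 1/(-29381 - 753822236/42433) = 1/(-2000546209/42433) = -42433/2000546209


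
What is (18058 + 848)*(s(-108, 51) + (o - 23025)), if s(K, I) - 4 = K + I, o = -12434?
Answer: -671389872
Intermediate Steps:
s(K, I) = 4 + I + K (s(K, I) = 4 + (K + I) = 4 + (I + K) = 4 + I + K)
(18058 + 848)*(s(-108, 51) + (o - 23025)) = (18058 + 848)*((4 + 51 - 108) + (-12434 - 23025)) = 18906*(-53 - 35459) = 18906*(-35512) = -671389872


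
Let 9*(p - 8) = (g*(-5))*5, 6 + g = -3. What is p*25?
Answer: 825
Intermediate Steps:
g = -9 (g = -6 - 3 = -9)
p = 33 (p = 8 + (-9*(-5)*5)/9 = 8 + (45*5)/9 = 8 + (⅑)*225 = 8 + 25 = 33)
p*25 = 33*25 = 825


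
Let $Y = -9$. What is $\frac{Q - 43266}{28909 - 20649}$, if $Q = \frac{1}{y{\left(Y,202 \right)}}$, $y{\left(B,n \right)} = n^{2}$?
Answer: $- \frac{1765425863}{337041040} \approx -5.238$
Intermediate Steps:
$Q = \frac{1}{40804}$ ($Q = \frac{1}{202^{2}} = \frac{1}{40804} \approx 2.4507 \cdot 10^{-5}$)
$\frac{Q - 43266}{28909 - 20649} = \frac{\frac{1}{40804} - 43266}{28909 - 20649} = - \frac{1765425863}{40804 \cdot 8260} = \left(- \frac{1765425863}{40804}\right) \frac{1}{8260} = - \frac{1765425863}{337041040}$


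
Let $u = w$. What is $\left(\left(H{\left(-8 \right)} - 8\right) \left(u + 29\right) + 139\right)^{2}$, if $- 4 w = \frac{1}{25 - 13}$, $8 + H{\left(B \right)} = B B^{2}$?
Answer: $229886244$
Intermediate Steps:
$H{\left(B \right)} = -8 + B^{3}$ ($H{\left(B \right)} = -8 + B B^{2} = -8 + B^{3}$)
$w = - \frac{1}{48}$ ($w = - \frac{1}{4 \left(25 - 13\right)} = - \frac{1}{4 \cdot 12} = \left(- \frac{1}{4}\right) \frac{1}{12} = - \frac{1}{48} \approx -0.020833$)
$u = - \frac{1}{48} \approx -0.020833$
$\left(\left(H{\left(-8 \right)} - 8\right) \left(u + 29\right) + 139\right)^{2} = \left(\left(\left(-8 + \left(-8\right)^{3}\right) - 8\right) \left(- \frac{1}{48} + 29\right) + 139\right)^{2} = \left(\left(\left(-8 - 512\right) - 8\right) \frac{1391}{48} + 139\right)^{2} = \left(\left(-520 - 8\right) \frac{1391}{48} + 139\right)^{2} = \left(\left(-528\right) \frac{1391}{48} + 139\right)^{2} = \left(-15301 + 139\right)^{2} = \left(-15162\right)^{2} = 229886244$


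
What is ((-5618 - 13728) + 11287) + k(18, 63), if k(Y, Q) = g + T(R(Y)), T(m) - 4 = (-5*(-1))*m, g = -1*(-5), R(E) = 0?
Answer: -8050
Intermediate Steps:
g = 5
T(m) = 4 + 5*m (T(m) = 4 + (-5*(-1))*m = 4 + 5*m)
k(Y, Q) = 9 (k(Y, Q) = 5 + (4 + 5*0) = 5 + (4 + 0) = 5 + 4 = 9)
((-5618 - 13728) + 11287) + k(18, 63) = ((-5618 - 13728) + 11287) + 9 = (-19346 + 11287) + 9 = -8059 + 9 = -8050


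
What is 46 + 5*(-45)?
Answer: -179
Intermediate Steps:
46 + 5*(-45) = 46 - 225 = -179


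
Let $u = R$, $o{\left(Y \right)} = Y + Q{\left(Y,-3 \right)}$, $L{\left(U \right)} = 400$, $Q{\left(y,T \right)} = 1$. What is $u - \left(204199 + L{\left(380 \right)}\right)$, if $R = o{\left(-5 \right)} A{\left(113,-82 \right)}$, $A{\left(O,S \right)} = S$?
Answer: $-204271$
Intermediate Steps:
$o{\left(Y \right)} = 1 + Y$ ($o{\left(Y \right)} = Y + 1 = 1 + Y$)
$R = 328$ ($R = \left(1 - 5\right) \left(-82\right) = \left(-4\right) \left(-82\right) = 328$)
$u = 328$
$u - \left(204199 + L{\left(380 \right)}\right) = 328 - \left(204199 + 400\right) = 328 - 204599 = -204271$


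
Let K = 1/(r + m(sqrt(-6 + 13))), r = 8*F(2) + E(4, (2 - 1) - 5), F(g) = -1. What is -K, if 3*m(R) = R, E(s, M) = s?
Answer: 36/137 + 3*sqrt(7)/137 ≈ 0.32071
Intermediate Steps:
r = -4 (r = 8*(-1) + 4 = -8 + 4 = -4)
m(R) = R/3
K = 1/(-4 + sqrt(7)/3) (K = 1/(-4 + sqrt(-6 + 13)/3) = 1/(-4 + sqrt(7)/3) ≈ -0.32071)
-K = -(-36/137 - 3*sqrt(7)/137) = 36/137 + 3*sqrt(7)/137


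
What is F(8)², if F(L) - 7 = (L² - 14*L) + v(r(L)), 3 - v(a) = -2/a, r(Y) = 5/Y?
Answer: 30276/25 ≈ 1211.0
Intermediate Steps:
v(a) = 3 + 2/a (v(a) = 3 - (-2)/a = 3 + 2/a)
F(L) = 10 + L² - 68*L/5 (F(L) = 7 + ((L² - 14*L) + (3 + 2/((5/L)))) = 7 + ((L² - 14*L) + (3 + 2*(L/5))) = 7 + ((L² - 14*L) + (3 + 2*L/5)) = 7 + (3 + L² - 68*L/5) = 10 + L² - 68*L/5)
F(8)² = (10 + 8² - 68/5*8)² = (10 + 64 - 544/5)² = (-174/5)² = 30276/25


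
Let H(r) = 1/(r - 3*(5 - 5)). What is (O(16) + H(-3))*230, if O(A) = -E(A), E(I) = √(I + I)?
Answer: -230/3 - 920*√2 ≈ -1377.7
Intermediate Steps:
E(I) = √2*√I (E(I) = √(2*I) = √2*√I)
O(A) = -√2*√A
H(r) = 1/r (H(r) = 1/(r - 3*0) = 1/(r + 0) = 1/r)
(O(16) + H(-3))*230 = (-√2*√16 + 1/(-3))*230 = (-1*√2*4 - ⅓)*230 = (-4*√2 - ⅓)*230 = (-⅓ - 4*√2)*230 = -230/3 - 920*√2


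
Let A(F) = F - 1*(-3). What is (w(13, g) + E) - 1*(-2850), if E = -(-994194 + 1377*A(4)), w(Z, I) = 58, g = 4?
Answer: 987463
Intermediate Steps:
A(F) = 3 + F (A(F) = F + 3 = 3 + F)
E = 984555 (E = -1377/(1/((3 + 4) - 722)) = -1377/(1/(7 - 722)) = -1377/(1/(-715)) = -1377/(-1/715) = -1377*(-715) = 984555)
(w(13, g) + E) - 1*(-2850) = (58 + 984555) - 1*(-2850) = 984613 + 2850 = 987463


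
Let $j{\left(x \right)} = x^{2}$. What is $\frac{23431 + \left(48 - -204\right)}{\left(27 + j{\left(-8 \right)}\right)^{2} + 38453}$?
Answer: $\frac{23683}{46734} \approx 0.50676$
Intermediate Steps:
$\frac{23431 + \left(48 - -204\right)}{\left(27 + j{\left(-8 \right)}\right)^{2} + 38453} = \frac{23431 + \left(48 - -204\right)}{\left(27 + \left(-8\right)^{2}\right)^{2} + 38453} = \frac{23431 + \left(48 + 204\right)}{\left(27 + 64\right)^{2} + 38453} = \frac{23431 + 252}{91^{2} + 38453} = \frac{23683}{8281 + 38453} = \frac{23683}{46734}$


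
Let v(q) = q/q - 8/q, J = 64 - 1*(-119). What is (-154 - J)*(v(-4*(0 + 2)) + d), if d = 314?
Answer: -106492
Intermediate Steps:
J = 183 (J = 64 + 119 = 183)
v(q) = 1 - 8/q
(-154 - J)*(v(-4*(0 + 2)) + d) = (-154 - 1*183)*((-8 - 4*(0 + 2))/((-4*(0 + 2))) + 314) = (-154 - 183)*((-8 - 4*2)/((-4*2)) + 314) = -337*((-8 - 8)/(-8) + 314) = -337*(-1/8*(-16) + 314) = -337*(2 + 314) = -337*316 = -106492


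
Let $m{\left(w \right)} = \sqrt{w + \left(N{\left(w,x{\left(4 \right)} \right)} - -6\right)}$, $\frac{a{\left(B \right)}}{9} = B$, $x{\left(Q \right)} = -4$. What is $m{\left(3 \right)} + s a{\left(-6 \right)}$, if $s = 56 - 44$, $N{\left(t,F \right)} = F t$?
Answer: $-648 + i \sqrt{3} \approx -648.0 + 1.732 i$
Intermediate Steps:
$a{\left(B \right)} = 9 B$
$s = 12$ ($s = 56 - 44 = 12$)
$m{\left(w \right)} = \sqrt{6 - 3 w}$ ($m{\left(w \right)} = \sqrt{w - \left(-6 + 4 w\right)} = \sqrt{6 - 3 w}$)
$m{\left(3 \right)} + s a{\left(-6 \right)} = \sqrt{6 - 9} + 12 \cdot 9 \left(-6\right) = \sqrt{6 - 9} + 12 \left(-54\right) = \sqrt{-3} - 648 = i \sqrt{3} - 648 = -648 + i \sqrt{3}$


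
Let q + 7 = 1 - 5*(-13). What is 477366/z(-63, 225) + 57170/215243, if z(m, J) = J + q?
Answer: 51382963109/30564506 ≈ 1681.1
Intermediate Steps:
q = 59 (q = -7 + (1 - 5*(-13)) = -7 + (1 + 65) = -7 + 66 = 59)
z(m, J) = 59 + J (z(m, J) = J + 59 = 59 + J)
477366/z(-63, 225) + 57170/215243 = 477366/(59 + 225) + 57170/215243 = 477366/284 + 57170*(1/215243) = 477366*(1/284) + 57170/215243 = 238683/142 + 57170/215243 = 51382963109/30564506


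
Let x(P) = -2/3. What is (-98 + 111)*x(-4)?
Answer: -26/3 ≈ -8.6667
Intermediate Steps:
x(P) = -⅔ (x(P) = -2*⅓ = -⅔)
(-98 + 111)*x(-4) = (-98 + 111)*(-⅔) = 13*(-⅔) = -26/3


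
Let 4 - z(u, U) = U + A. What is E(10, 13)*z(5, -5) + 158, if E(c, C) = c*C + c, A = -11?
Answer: 2958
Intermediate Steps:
E(c, C) = c + C*c (E(c, C) = C*c + c = c + C*c)
z(u, U) = 15 - U (z(u, U) = 4 - (U - 11) = 4 - (-11 + U) = 4 + (11 - U) = 15 - U)
E(10, 13)*z(5, -5) + 158 = (10*(1 + 13))*(15 - 1*(-5)) + 158 = (10*14)*(15 + 5) + 158 = 140*20 + 158 = 2800 + 158 = 2958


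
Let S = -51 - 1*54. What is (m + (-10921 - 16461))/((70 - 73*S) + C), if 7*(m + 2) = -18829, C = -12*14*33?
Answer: -210517/15337 ≈ -13.726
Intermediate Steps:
C = -5544 (C = -168*33 = -5544)
m = -18843/7 (m = -2 + (⅐)*(-18829) = -2 - 18829/7 = -18843/7 ≈ -2691.9)
S = -105 (S = -51 - 54 = -105)
(m + (-10921 - 16461))/((70 - 73*S) + C) = (-18843/7 + (-10921 - 16461))/((70 - 73*(-105)) - 5544) = (-18843/7 - 27382)/((70 + 7665) - 5544) = -210517/(7*(7735 - 5544)) = -210517/7/2191 = -210517/7*1/2191 = -210517/15337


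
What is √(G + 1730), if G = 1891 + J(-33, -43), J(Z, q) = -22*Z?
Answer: 3*√483 ≈ 65.932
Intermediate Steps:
G = 2617 (G = 1891 - 22*(-33) = 1891 + 726 = 2617)
√(G + 1730) = √(2617 + 1730) = √4347 = 3*√483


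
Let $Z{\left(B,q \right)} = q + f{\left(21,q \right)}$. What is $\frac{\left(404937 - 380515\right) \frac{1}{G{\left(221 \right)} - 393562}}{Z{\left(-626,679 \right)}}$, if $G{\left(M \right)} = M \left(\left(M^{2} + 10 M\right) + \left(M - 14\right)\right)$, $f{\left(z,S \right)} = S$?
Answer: $\frac{12211}{7424495624} \approx 1.6447 \cdot 10^{-6}$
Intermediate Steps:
$G{\left(M \right)} = M \left(-14 + M^{2} + 11 M\right)$ ($G{\left(M \right)} = M \left(\left(M^{2} + 10 M\right) + \left(-14 + M\right)\right) = M \left(-14 + M^{2} + 11 M\right)$)
$Z{\left(B,q \right)} = 2 q$ ($Z{\left(B,q \right)} = q + q = 2 q$)
$\frac{\left(404937 - 380515\right) \frac{1}{G{\left(221 \right)} - 393562}}{Z{\left(-626,679 \right)}} = \frac{\left(404937 - 380515\right) \frac{1}{221 \left(-14 + 221^{2} + 11 \cdot 221\right) - 393562}}{2 \cdot 679} = \frac{24422 \frac{1}{221 \left(-14 + 48841 + 2431\right) - 393562}}{1358} = \frac{24422}{221 \cdot 51258 - 393562} \cdot \frac{1}{1358} = \frac{24422}{11328018 - 393562} \cdot \frac{1}{1358} = \frac{24422}{10934456} \cdot \frac{1}{1358} = 24422 \cdot \frac{1}{10934456} \cdot \frac{1}{1358} = \frac{12211}{5467228} \cdot \frac{1}{1358} = \frac{12211}{7424495624}$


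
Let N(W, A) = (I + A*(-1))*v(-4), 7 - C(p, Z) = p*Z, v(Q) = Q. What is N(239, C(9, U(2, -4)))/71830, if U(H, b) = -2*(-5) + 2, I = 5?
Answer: -212/35915 ≈ -0.0059028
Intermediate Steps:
U(H, b) = 12 (U(H, b) = 10 + 2 = 12)
C(p, Z) = 7 - Z*p (C(p, Z) = 7 - p*Z = 7 - Z*p)
N(W, A) = -20 + 4*A (N(W, A) = (5 + A*(-1))*(-4) = (5 - A)*(-4) = -20 + 4*A)
N(239, C(9, U(2, -4)))/71830 = (-20 + 4*(7 - 1*12*9))/71830 = (-20 + 4*(7 - 108))*(1/71830) = (-20 + 4*(-101))*(1/71830) = (-20 - 404)*(1/71830) = -424*1/71830 = -212/35915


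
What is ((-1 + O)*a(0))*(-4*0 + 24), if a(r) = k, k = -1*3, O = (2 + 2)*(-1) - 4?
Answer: 648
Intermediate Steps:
O = -8 (O = 4*(-1) - 4 = -4 - 4 = -8)
k = -3
a(r) = -3
((-1 + O)*a(0))*(-4*0 + 24) = ((-1 - 8)*(-3))*(-4*0 + 24) = (-9*(-3))*(0 + 24) = 27*24 = 648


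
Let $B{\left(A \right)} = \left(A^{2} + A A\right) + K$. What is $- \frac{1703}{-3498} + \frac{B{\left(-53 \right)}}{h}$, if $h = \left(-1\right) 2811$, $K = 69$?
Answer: $- \frac{5035331}{3277626} \approx -1.5363$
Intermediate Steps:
$h = -2811$
$B{\left(A \right)} = 69 + 2 A^{2}$ ($B{\left(A \right)} = \left(A^{2} + A A\right) + 69 = \left(A^{2} + A^{2}\right) + 69 = 2 A^{2} + 69 = 69 + 2 A^{2}$)
$- \frac{1703}{-3498} + \frac{B{\left(-53 \right)}}{h} = - \frac{1703}{-3498} + \frac{69 + 2 \left(-53\right)^{2}}{-2811} = \left(-1703\right) \left(- \frac{1}{3498}\right) + \left(69 + 2 \cdot 2809\right) \left(- \frac{1}{2811}\right) = \frac{1703}{3498} + \left(69 + 5618\right) \left(- \frac{1}{2811}\right) = \frac{1703}{3498} + 5687 \left(- \frac{1}{2811}\right) = \frac{1703}{3498} - \frac{5687}{2811} = - \frac{5035331}{3277626}$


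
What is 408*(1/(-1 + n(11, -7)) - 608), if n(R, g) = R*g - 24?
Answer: -248068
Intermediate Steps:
n(R, g) = -24 + R*g
408*(1/(-1 + n(11, -7)) - 608) = 408*(1/(-1 + (-24 + 11*(-7))) - 608) = 408*(1/(-1 + (-24 - 77)) - 608) = 408*(1/(-1 - 101) - 608) = 408*(1/(-102) - 608) = 408*(-1/102 - 608) = 408*(-62017/102) = -248068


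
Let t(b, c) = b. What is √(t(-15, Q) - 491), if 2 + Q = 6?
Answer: I*√506 ≈ 22.494*I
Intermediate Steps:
Q = 4 (Q = -2 + 6 = 4)
√(t(-15, Q) - 491) = √(-15 - 491) = √(-506) = I*√506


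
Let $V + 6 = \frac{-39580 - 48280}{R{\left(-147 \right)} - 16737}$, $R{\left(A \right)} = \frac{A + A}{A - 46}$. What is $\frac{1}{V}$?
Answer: $- \frac{3229947}{2422702} \approx -1.3332$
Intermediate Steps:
$R{\left(A \right)} = \frac{2 A}{-46 + A}$
$V = - \frac{2422702}{3229947}$ ($V = -6 + \frac{-39580 - 48280}{2 \left(-147\right) \frac{1}{-46 - 147} - 16737} = -6 - \frac{87860}{2 \left(-147\right) \frac{1}{-193} - 16737} = -6 - \frac{87860}{2 \left(-147\right) \left(- \frac{1}{193}\right) - 16737} = -6 - \frac{87860}{\frac{294}{193} - 16737} = -6 - \frac{87860}{- \frac{3229947}{193}} = -6 - - \frac{16956980}{3229947} = -6 + \frac{16956980}{3229947} = - \frac{2422702}{3229947} \approx -0.75007$)
$\frac{1}{V} = \frac{1}{- \frac{2422702}{3229947}} = - \frac{3229947}{2422702}$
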